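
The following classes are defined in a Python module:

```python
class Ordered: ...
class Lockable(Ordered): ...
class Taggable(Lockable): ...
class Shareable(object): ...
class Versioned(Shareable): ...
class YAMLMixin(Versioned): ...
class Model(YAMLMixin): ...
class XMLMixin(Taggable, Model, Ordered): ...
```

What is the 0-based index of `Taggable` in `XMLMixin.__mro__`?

1

L[XMLMixin] = XMLMixin + merge(L[Taggable], L[Model], L[Ordered], [Taggable Model Ordered])
  take Taggable:  [Taggable Lockable Ordered object] + [Model YAMLMixin Versioned Shareable object] + [Ordered object] + [Taggable Model Ordered]
  take Lockable:  [Lockable Ordered object] + [Model YAMLMixin Versioned Shareable object] + [Ordered object] + [Model Ordered]
  take Model:  [Ordered object] + [Model YAMLMixin Versioned Shareable object] + [Ordered object] + [Model Ordered]
  take Ordered:  [Ordered object] + [YAMLMixin Versioned Shareable object] + [Ordered object] + [Ordered]
  take YAMLMixin:  [object] + [YAMLMixin Versioned Shareable object] + [object]
  take Versioned:  [object] + [Versioned Shareable object] + [object]
  take Shareable:  [object] + [Shareable object] + [object]
  take object:  [object] + [object] + [object]
MRO: XMLMixin Taggable Lockable Model Ordered YAMLMixin Versioned Shareable object
Taggable sits at index 1.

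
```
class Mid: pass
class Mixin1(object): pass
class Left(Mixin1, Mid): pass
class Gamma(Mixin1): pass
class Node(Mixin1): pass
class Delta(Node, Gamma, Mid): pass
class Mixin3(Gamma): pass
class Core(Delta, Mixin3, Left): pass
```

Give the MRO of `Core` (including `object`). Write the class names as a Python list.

L[Core] = Core + merge(L[Delta], L[Mixin3], L[Left], [Delta Mixin3 Left])
  take Delta:  [Delta Node Gamma Mixin1 Mid object] + [Mixin3 Gamma Mixin1 object] + [Left Mixin1 Mid object] + [Delta Mixin3 Left]
  take Node:  [Node Gamma Mixin1 Mid object] + [Mixin3 Gamma Mixin1 object] + [Left Mixin1 Mid object] + [Mixin3 Left]
  take Mixin3:  [Gamma Mixin1 Mid object] + [Mixin3 Gamma Mixin1 object] + [Left Mixin1 Mid object] + [Mixin3 Left]
  take Gamma:  [Gamma Mixin1 Mid object] + [Gamma Mixin1 object] + [Left Mixin1 Mid object] + [Left]
  take Left:  [Mixin1 Mid object] + [Mixin1 object] + [Left Mixin1 Mid object] + [Left]
  take Mixin1:  [Mixin1 Mid object] + [Mixin1 object] + [Mixin1 Mid object]
  take Mid:  [Mid object] + [object] + [Mid object]
  take object:  [object] + [object] + [object]

[Core, Delta, Node, Mixin3, Gamma, Left, Mixin1, Mid, object]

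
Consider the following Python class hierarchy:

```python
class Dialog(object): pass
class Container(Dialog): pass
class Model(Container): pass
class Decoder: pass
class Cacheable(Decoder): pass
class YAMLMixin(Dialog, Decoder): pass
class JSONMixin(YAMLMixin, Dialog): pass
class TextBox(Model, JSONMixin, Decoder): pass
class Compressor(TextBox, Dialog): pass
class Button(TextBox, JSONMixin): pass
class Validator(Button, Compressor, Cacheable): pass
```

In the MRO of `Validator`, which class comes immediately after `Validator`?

L[Validator] = Validator + merge(L[Button], L[Compressor], L[Cacheable], [Button Compressor Cacheable])
  take Button:  [Button TextBox Model Container JSONMixin YAMLMixin Dialog Decoder object] + [Compressor TextBox Model Container JSONMixin YAMLMixin Dialog Decoder object] + [Cacheable Decoder object] + [Button Compressor Cacheable]
  take Compressor:  [TextBox Model Container JSONMixin YAMLMixin Dialog Decoder object] + [Compressor TextBox Model Container JSONMixin YAMLMixin Dialog Decoder object] + [Cacheable Decoder object] + [Compressor Cacheable]
  take TextBox:  [TextBox Model Container JSONMixin YAMLMixin Dialog Decoder object] + [TextBox Model Container JSONMixin YAMLMixin Dialog Decoder object] + [Cacheable Decoder object] + [Cacheable]
  take Model:  [Model Container JSONMixin YAMLMixin Dialog Decoder object] + [Model Container JSONMixin YAMLMixin Dialog Decoder object] + [Cacheable Decoder object] + [Cacheable]
  take Container:  [Container JSONMixin YAMLMixin Dialog Decoder object] + [Container JSONMixin YAMLMixin Dialog Decoder object] + [Cacheable Decoder object] + [Cacheable]
  take JSONMixin:  [JSONMixin YAMLMixin Dialog Decoder object] + [JSONMixin YAMLMixin Dialog Decoder object] + [Cacheable Decoder object] + [Cacheable]
  take YAMLMixin:  [YAMLMixin Dialog Decoder object] + [YAMLMixin Dialog Decoder object] + [Cacheable Decoder object] + [Cacheable]
  take Dialog:  [Dialog Decoder object] + [Dialog Decoder object] + [Cacheable Decoder object] + [Cacheable]
  take Cacheable:  [Decoder object] + [Decoder object] + [Cacheable Decoder object] + [Cacheable]
  take Decoder:  [Decoder object] + [Decoder object] + [Decoder object]
  take object:  [object] + [object] + [object]
MRO: Validator Button Compressor TextBox Model Container JSONMixin YAMLMixin Dialog Cacheable Decoder object
Validator is at position 0; next is Button.

Button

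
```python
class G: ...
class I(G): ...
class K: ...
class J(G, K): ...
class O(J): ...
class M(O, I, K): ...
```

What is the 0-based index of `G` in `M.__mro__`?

4

L[M] = M + merge(L[O], L[I], L[K], [O I K])
  take O:  [O J G K object] + [I G object] + [K object] + [O I K]
  take J:  [J G K object] + [I G object] + [K object] + [I K]
  take I:  [G K object] + [I G object] + [K object] + [I K]
  take G:  [G K object] + [G object] + [K object] + [K]
  take K:  [K object] + [object] + [K object] + [K]
  take object:  [object] + [object] + [object]
MRO: M O J I G K object
G sits at index 4.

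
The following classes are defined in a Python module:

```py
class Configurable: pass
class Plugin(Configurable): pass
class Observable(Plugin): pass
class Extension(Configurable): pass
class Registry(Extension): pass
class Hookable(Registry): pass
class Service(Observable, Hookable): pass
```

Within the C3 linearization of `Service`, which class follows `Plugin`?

L[Service] = Service + merge(L[Observable], L[Hookable], [Observable Hookable])
  take Observable:  [Observable Plugin Configurable object] + [Hookable Registry Extension Configurable object] + [Observable Hookable]
  take Plugin:  [Plugin Configurable object] + [Hookable Registry Extension Configurable object] + [Hookable]
  take Hookable:  [Configurable object] + [Hookable Registry Extension Configurable object] + [Hookable]
  take Registry:  [Configurable object] + [Registry Extension Configurable object]
  take Extension:  [Configurable object] + [Extension Configurable object]
  take Configurable:  [Configurable object] + [Configurable object]
  take object:  [object] + [object]
MRO: Service Observable Plugin Hookable Registry Extension Configurable object
Plugin is at position 2; next is Hookable.

Hookable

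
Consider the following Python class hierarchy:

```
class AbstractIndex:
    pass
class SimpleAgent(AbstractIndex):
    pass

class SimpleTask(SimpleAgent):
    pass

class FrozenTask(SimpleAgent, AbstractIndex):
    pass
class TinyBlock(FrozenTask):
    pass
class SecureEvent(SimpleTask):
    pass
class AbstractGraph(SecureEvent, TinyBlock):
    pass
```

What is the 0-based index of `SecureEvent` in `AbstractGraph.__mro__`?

1

L[AbstractGraph] = AbstractGraph + merge(L[SecureEvent], L[TinyBlock], [SecureEvent TinyBlock])
  take SecureEvent:  [SecureEvent SimpleTask SimpleAgent AbstractIndex object] + [TinyBlock FrozenTask SimpleAgent AbstractIndex object] + [SecureEvent TinyBlock]
  take SimpleTask:  [SimpleTask SimpleAgent AbstractIndex object] + [TinyBlock FrozenTask SimpleAgent AbstractIndex object] + [TinyBlock]
  take TinyBlock:  [SimpleAgent AbstractIndex object] + [TinyBlock FrozenTask SimpleAgent AbstractIndex object] + [TinyBlock]
  take FrozenTask:  [SimpleAgent AbstractIndex object] + [FrozenTask SimpleAgent AbstractIndex object]
  take SimpleAgent:  [SimpleAgent AbstractIndex object] + [SimpleAgent AbstractIndex object]
  take AbstractIndex:  [AbstractIndex object] + [AbstractIndex object]
  take object:  [object] + [object]
MRO: AbstractGraph SecureEvent SimpleTask TinyBlock FrozenTask SimpleAgent AbstractIndex object
SecureEvent sits at index 1.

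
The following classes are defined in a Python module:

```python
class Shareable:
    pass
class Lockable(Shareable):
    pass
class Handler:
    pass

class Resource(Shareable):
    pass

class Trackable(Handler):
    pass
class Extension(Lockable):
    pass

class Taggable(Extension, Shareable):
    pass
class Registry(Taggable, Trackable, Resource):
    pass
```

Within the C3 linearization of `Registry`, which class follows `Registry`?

L[Registry] = Registry + merge(L[Taggable], L[Trackable], L[Resource], [Taggable Trackable Resource])
  take Taggable:  [Taggable Extension Lockable Shareable object] + [Trackable Handler object] + [Resource Shareable object] + [Taggable Trackable Resource]
  take Extension:  [Extension Lockable Shareable object] + [Trackable Handler object] + [Resource Shareable object] + [Trackable Resource]
  take Lockable:  [Lockable Shareable object] + [Trackable Handler object] + [Resource Shareable object] + [Trackable Resource]
  take Trackable:  [Shareable object] + [Trackable Handler object] + [Resource Shareable object] + [Trackable Resource]
  take Handler:  [Shareable object] + [Handler object] + [Resource Shareable object] + [Resource]
  take Resource:  [Shareable object] + [object] + [Resource Shareable object] + [Resource]
  take Shareable:  [Shareable object] + [object] + [Shareable object]
  take object:  [object] + [object] + [object]
MRO: Registry Taggable Extension Lockable Trackable Handler Resource Shareable object
Registry is at position 0; next is Taggable.

Taggable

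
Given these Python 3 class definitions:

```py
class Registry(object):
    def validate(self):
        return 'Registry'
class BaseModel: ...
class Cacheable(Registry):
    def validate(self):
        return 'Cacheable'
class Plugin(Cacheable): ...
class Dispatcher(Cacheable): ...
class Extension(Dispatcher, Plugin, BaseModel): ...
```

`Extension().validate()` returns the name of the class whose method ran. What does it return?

L[Extension] = Extension + merge(L[Dispatcher], L[Plugin], L[BaseModel], [Dispatcher Plugin BaseModel])
  take Dispatcher:  [Dispatcher Cacheable Registry object] + [Plugin Cacheable Registry object] + [BaseModel object] + [Dispatcher Plugin BaseModel]
  take Plugin:  [Cacheable Registry object] + [Plugin Cacheable Registry object] + [BaseModel object] + [Plugin BaseModel]
  take Cacheable:  [Cacheable Registry object] + [Cacheable Registry object] + [BaseModel object] + [BaseModel]
  take Registry:  [Registry object] + [Registry object] + [BaseModel object] + [BaseModel]
  take BaseModel:  [object] + [object] + [BaseModel object] + [BaseModel]
  take object:  [object] + [object] + [object]
MRO: Extension Dispatcher Plugin Cacheable Registry BaseModel object
validate is defined in: Cacheable, Registry. First along the MRO is Cacheable.

Cacheable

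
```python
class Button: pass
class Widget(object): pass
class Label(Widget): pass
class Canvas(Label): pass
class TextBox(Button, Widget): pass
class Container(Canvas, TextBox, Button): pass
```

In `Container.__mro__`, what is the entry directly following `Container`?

L[Container] = Container + merge(L[Canvas], L[TextBox], L[Button], [Canvas TextBox Button])
  take Canvas:  [Canvas Label Widget object] + [TextBox Button Widget object] + [Button object] + [Canvas TextBox Button]
  take Label:  [Label Widget object] + [TextBox Button Widget object] + [Button object] + [TextBox Button]
  take TextBox:  [Widget object] + [TextBox Button Widget object] + [Button object] + [TextBox Button]
  take Button:  [Widget object] + [Button Widget object] + [Button object] + [Button]
  take Widget:  [Widget object] + [Widget object] + [object]
  take object:  [object] + [object] + [object]
MRO: Container Canvas Label TextBox Button Widget object
Container is at position 0; next is Canvas.

Canvas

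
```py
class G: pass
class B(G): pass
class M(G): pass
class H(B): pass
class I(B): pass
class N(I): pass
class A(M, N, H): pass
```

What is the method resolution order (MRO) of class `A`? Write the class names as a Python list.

[A, M, N, I, H, B, G, object]

L[A] = A + merge(L[M], L[N], L[H], [M N H])
  take M:  [M G object] + [N I B G object] + [H B G object] + [M N H]
  take N:  [G object] + [N I B G object] + [H B G object] + [N H]
  take I:  [G object] + [I B G object] + [H B G object] + [H]
  take H:  [G object] + [B G object] + [H B G object] + [H]
  take B:  [G object] + [B G object] + [B G object]
  take G:  [G object] + [G object] + [G object]
  take object:  [object] + [object] + [object]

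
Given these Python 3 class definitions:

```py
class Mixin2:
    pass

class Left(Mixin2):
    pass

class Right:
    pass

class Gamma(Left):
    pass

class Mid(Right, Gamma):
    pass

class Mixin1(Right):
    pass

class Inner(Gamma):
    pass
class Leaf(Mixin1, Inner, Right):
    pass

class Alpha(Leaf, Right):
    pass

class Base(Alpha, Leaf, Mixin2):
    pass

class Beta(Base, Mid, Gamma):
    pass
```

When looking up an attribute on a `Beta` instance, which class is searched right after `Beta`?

Base

L[Beta] = Beta + merge(L[Base], L[Mid], L[Gamma], [Base Mid Gamma])
  take Base:  [Base Alpha Leaf Mixin1 Inner Right Gamma Left Mixin2 object] + [Mid Right Gamma Left Mixin2 object] + [Gamma Left Mixin2 object] + [Base Mid Gamma]
  take Alpha:  [Alpha Leaf Mixin1 Inner Right Gamma Left Mixin2 object] + [Mid Right Gamma Left Mixin2 object] + [Gamma Left Mixin2 object] + [Mid Gamma]
  take Leaf:  [Leaf Mixin1 Inner Right Gamma Left Mixin2 object] + [Mid Right Gamma Left Mixin2 object] + [Gamma Left Mixin2 object] + [Mid Gamma]
  take Mixin1:  [Mixin1 Inner Right Gamma Left Mixin2 object] + [Mid Right Gamma Left Mixin2 object] + [Gamma Left Mixin2 object] + [Mid Gamma]
  take Inner:  [Inner Right Gamma Left Mixin2 object] + [Mid Right Gamma Left Mixin2 object] + [Gamma Left Mixin2 object] + [Mid Gamma]
  take Mid:  [Right Gamma Left Mixin2 object] + [Mid Right Gamma Left Mixin2 object] + [Gamma Left Mixin2 object] + [Mid Gamma]
  take Right:  [Right Gamma Left Mixin2 object] + [Right Gamma Left Mixin2 object] + [Gamma Left Mixin2 object] + [Gamma]
  take Gamma:  [Gamma Left Mixin2 object] + [Gamma Left Mixin2 object] + [Gamma Left Mixin2 object] + [Gamma]
  take Left:  [Left Mixin2 object] + [Left Mixin2 object] + [Left Mixin2 object]
  take Mixin2:  [Mixin2 object] + [Mixin2 object] + [Mixin2 object]
  take object:  [object] + [object] + [object]
MRO: Beta Base Alpha Leaf Mixin1 Inner Mid Right Gamma Left Mixin2 object
Beta is at position 0; next is Base.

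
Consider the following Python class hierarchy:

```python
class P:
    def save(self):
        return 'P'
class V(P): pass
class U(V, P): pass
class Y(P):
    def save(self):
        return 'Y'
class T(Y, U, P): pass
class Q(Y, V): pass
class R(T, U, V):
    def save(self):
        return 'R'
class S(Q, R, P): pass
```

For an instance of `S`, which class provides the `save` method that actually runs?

R

L[S] = S + merge(L[Q], L[R], L[P], [Q R P])
  take Q:  [Q Y V P object] + [R T Y U V P object] + [P object] + [Q R P]
  take R:  [Y V P object] + [R T Y U V P object] + [P object] + [R P]
  take T:  [Y V P object] + [T Y U V P object] + [P object] + [P]
  take Y:  [Y V P object] + [Y U V P object] + [P object] + [P]
  take U:  [V P object] + [U V P object] + [P object] + [P]
  take V:  [V P object] + [V P object] + [P object] + [P]
  take P:  [P object] + [P object] + [P object] + [P]
  take object:  [object] + [object] + [object]
MRO: S Q R T Y U V P object
save is defined in: P, R, Y. First along the MRO is R.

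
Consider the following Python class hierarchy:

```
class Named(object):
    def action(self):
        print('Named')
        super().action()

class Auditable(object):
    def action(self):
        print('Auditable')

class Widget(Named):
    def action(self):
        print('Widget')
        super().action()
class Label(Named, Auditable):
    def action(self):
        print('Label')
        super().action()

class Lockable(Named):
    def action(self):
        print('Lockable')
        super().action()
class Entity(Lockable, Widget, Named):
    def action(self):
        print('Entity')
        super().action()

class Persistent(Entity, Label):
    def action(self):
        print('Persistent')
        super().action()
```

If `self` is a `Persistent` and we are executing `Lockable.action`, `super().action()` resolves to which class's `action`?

Widget

L[Persistent] = Persistent + merge(L[Entity], L[Label], [Entity Label])
  take Entity:  [Entity Lockable Widget Named object] + [Label Named Auditable object] + [Entity Label]
  take Lockable:  [Lockable Widget Named object] + [Label Named Auditable object] + [Label]
  take Widget:  [Widget Named object] + [Label Named Auditable object] + [Label]
  take Label:  [Named object] + [Label Named Auditable object] + [Label]
  take Named:  [Named object] + [Named Auditable object]
  take Auditable:  [object] + [Auditable object]
  take object:  [object] + [object]
MRO: Persistent Entity Lockable Widget Label Named Auditable object
super() in Lockable.action on a Persistent instance goes to the class after Lockable in Persistent's MRO: Widget.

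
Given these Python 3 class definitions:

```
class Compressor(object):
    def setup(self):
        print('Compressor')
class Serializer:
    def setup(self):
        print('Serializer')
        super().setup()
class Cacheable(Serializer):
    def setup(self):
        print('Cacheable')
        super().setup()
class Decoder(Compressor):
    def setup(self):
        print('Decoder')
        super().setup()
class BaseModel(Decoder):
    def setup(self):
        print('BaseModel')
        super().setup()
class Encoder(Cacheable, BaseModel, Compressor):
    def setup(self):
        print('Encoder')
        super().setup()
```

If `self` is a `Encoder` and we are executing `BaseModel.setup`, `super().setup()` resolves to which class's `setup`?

Decoder

L[Encoder] = Encoder + merge(L[Cacheable], L[BaseModel], L[Compressor], [Cacheable BaseModel Compressor])
  take Cacheable:  [Cacheable Serializer object] + [BaseModel Decoder Compressor object] + [Compressor object] + [Cacheable BaseModel Compressor]
  take Serializer:  [Serializer object] + [BaseModel Decoder Compressor object] + [Compressor object] + [BaseModel Compressor]
  take BaseModel:  [object] + [BaseModel Decoder Compressor object] + [Compressor object] + [BaseModel Compressor]
  take Decoder:  [object] + [Decoder Compressor object] + [Compressor object] + [Compressor]
  take Compressor:  [object] + [Compressor object] + [Compressor object] + [Compressor]
  take object:  [object] + [object] + [object]
MRO: Encoder Cacheable Serializer BaseModel Decoder Compressor object
super() in BaseModel.setup on a Encoder instance goes to the class after BaseModel in Encoder's MRO: Decoder.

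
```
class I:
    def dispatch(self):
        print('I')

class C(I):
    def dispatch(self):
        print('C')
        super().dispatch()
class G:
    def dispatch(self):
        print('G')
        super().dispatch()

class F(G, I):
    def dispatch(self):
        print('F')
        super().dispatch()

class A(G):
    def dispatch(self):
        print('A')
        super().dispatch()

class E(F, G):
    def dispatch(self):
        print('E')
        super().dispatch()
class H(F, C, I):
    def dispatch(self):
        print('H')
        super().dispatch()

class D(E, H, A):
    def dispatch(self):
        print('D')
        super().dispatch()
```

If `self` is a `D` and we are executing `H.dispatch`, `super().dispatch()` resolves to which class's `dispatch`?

L[D] = D + merge(L[E], L[H], L[A], [E H A])
  take E:  [E F G I object] + [H F G C I object] + [A G object] + [E H A]
  take H:  [F G I object] + [H F G C I object] + [A G object] + [H A]
  take F:  [F G I object] + [F G C I object] + [A G object] + [A]
  take A:  [G I object] + [G C I object] + [A G object] + [A]
  take G:  [G I object] + [G C I object] + [G object]
  take C:  [I object] + [C I object] + [object]
  take I:  [I object] + [I object] + [object]
  take object:  [object] + [object] + [object]
MRO: D E H F A G C I object
super() in H.dispatch on a D instance goes to the class after H in D's MRO: F.

F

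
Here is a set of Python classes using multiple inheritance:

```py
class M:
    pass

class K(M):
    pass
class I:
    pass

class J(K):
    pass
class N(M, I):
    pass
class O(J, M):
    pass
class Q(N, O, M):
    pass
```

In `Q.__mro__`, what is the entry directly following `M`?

L[Q] = Q + merge(L[N], L[O], L[M], [N O M])
  take N:  [N M I object] + [O J K M object] + [M object] + [N O M]
  take O:  [M I object] + [O J K M object] + [M object] + [O M]
  take J:  [M I object] + [J K M object] + [M object] + [M]
  take K:  [M I object] + [K M object] + [M object] + [M]
  take M:  [M I object] + [M object] + [M object] + [M]
  take I:  [I object] + [object] + [object]
  take object:  [object] + [object] + [object]
MRO: Q N O J K M I object
M is at position 5; next is I.

I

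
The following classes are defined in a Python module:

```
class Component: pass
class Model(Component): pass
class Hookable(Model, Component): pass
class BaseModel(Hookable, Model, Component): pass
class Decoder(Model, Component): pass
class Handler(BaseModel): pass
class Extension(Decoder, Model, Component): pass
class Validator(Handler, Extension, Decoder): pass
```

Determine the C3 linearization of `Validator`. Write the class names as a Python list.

L[Validator] = Validator + merge(L[Handler], L[Extension], L[Decoder], [Handler Extension Decoder])
  take Handler:  [Handler BaseModel Hookable Model Component object] + [Extension Decoder Model Component object] + [Decoder Model Component object] + [Handler Extension Decoder]
  take BaseModel:  [BaseModel Hookable Model Component object] + [Extension Decoder Model Component object] + [Decoder Model Component object] + [Extension Decoder]
  take Hookable:  [Hookable Model Component object] + [Extension Decoder Model Component object] + [Decoder Model Component object] + [Extension Decoder]
  take Extension:  [Model Component object] + [Extension Decoder Model Component object] + [Decoder Model Component object] + [Extension Decoder]
  take Decoder:  [Model Component object] + [Decoder Model Component object] + [Decoder Model Component object] + [Decoder]
  take Model:  [Model Component object] + [Model Component object] + [Model Component object]
  take Component:  [Component object] + [Component object] + [Component object]
  take object:  [object] + [object] + [object]

[Validator, Handler, BaseModel, Hookable, Extension, Decoder, Model, Component, object]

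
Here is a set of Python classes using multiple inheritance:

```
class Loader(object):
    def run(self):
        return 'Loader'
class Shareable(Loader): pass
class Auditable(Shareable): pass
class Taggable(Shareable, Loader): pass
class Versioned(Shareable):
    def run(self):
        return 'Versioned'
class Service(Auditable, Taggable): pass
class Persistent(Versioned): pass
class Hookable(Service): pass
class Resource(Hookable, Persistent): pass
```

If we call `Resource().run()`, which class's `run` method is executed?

L[Resource] = Resource + merge(L[Hookable], L[Persistent], [Hookable Persistent])
  take Hookable:  [Hookable Service Auditable Taggable Shareable Loader object] + [Persistent Versioned Shareable Loader object] + [Hookable Persistent]
  take Service:  [Service Auditable Taggable Shareable Loader object] + [Persistent Versioned Shareable Loader object] + [Persistent]
  take Auditable:  [Auditable Taggable Shareable Loader object] + [Persistent Versioned Shareable Loader object] + [Persistent]
  take Taggable:  [Taggable Shareable Loader object] + [Persistent Versioned Shareable Loader object] + [Persistent]
  take Persistent:  [Shareable Loader object] + [Persistent Versioned Shareable Loader object] + [Persistent]
  take Versioned:  [Shareable Loader object] + [Versioned Shareable Loader object]
  take Shareable:  [Shareable Loader object] + [Shareable Loader object]
  take Loader:  [Loader object] + [Loader object]
  take object:  [object] + [object]
MRO: Resource Hookable Service Auditable Taggable Persistent Versioned Shareable Loader object
run is defined in: Loader, Versioned. First along the MRO is Versioned.

Versioned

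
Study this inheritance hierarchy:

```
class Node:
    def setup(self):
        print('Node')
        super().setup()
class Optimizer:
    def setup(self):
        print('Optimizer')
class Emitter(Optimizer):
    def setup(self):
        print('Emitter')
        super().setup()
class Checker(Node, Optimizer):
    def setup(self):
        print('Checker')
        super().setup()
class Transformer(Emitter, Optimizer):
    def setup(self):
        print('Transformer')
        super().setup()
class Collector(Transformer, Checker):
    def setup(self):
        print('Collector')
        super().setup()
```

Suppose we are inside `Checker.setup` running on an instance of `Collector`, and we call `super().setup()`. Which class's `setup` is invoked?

Node

L[Collector] = Collector + merge(L[Transformer], L[Checker], [Transformer Checker])
  take Transformer:  [Transformer Emitter Optimizer object] + [Checker Node Optimizer object] + [Transformer Checker]
  take Emitter:  [Emitter Optimizer object] + [Checker Node Optimizer object] + [Checker]
  take Checker:  [Optimizer object] + [Checker Node Optimizer object] + [Checker]
  take Node:  [Optimizer object] + [Node Optimizer object]
  take Optimizer:  [Optimizer object] + [Optimizer object]
  take object:  [object] + [object]
MRO: Collector Transformer Emitter Checker Node Optimizer object
super() in Checker.setup on a Collector instance goes to the class after Checker in Collector's MRO: Node.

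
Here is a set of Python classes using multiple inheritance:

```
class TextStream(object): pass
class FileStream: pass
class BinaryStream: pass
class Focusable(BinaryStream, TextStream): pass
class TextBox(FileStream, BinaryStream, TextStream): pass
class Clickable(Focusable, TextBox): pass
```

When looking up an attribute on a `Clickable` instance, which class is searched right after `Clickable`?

Focusable

L[Clickable] = Clickable + merge(L[Focusable], L[TextBox], [Focusable TextBox])
  take Focusable:  [Focusable BinaryStream TextStream object] + [TextBox FileStream BinaryStream TextStream object] + [Focusable TextBox]
  take TextBox:  [BinaryStream TextStream object] + [TextBox FileStream BinaryStream TextStream object] + [TextBox]
  take FileStream:  [BinaryStream TextStream object] + [FileStream BinaryStream TextStream object]
  take BinaryStream:  [BinaryStream TextStream object] + [BinaryStream TextStream object]
  take TextStream:  [TextStream object] + [TextStream object]
  take object:  [object] + [object]
MRO: Clickable Focusable TextBox FileStream BinaryStream TextStream object
Clickable is at position 0; next is Focusable.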